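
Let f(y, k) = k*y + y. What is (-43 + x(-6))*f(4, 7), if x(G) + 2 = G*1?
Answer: -1632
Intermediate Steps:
f(y, k) = y + k*y
x(G) = -2 + G (x(G) = -2 + G*1 = -2 + G)
(-43 + x(-6))*f(4, 7) = (-43 + (-2 - 6))*(4*(1 + 7)) = (-43 - 8)*(4*8) = -51*32 = -1632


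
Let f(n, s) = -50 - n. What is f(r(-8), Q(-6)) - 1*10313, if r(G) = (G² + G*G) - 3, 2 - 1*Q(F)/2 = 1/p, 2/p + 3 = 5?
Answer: -10488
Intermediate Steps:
p = 1 (p = 2/(-3 + 5) = 2/2 = 2*(½) = 1)
Q(F) = 2 (Q(F) = 4 - 2/1 = 4 - 2*1 = 4 - 2 = 2)
r(G) = -3 + 2*G² (r(G) = (G² + G²) - 3 = 2*G² - 3 = -3 + 2*G²)
f(r(-8), Q(-6)) - 1*10313 = (-50 - (-3 + 2*(-8)²)) - 1*10313 = (-50 - (-3 + 2*64)) - 10313 = (-50 - (-3 + 128)) - 10313 = (-50 - 1*125) - 10313 = (-50 - 125) - 10313 = -175 - 10313 = -10488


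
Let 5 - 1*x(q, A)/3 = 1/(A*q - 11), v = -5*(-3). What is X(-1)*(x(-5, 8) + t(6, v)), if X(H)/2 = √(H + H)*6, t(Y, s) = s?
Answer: 6132*I*√2/17 ≈ 510.12*I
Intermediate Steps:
v = 15
x(q, A) = 15 - 3/(-11 + A*q) (x(q, A) = 15 - 3/(A*q - 11) = 15 - 3/(-11 + A*q))
X(H) = 12*√2*√H (X(H) = 2*(√(H + H)*6) = 2*(√(2*H)*6) = 2*((√2*√H)*6) = 2*(6*√2*√H) = 12*√2*√H)
X(-1)*(x(-5, 8) + t(6, v)) = (12*√2*√(-1))*(3*(-56 + 5*8*(-5))/(-11 + 8*(-5)) + 15) = (12*√2*I)*(3*(-56 - 200)/(-11 - 40) + 15) = (12*I*√2)*(3*(-256)/(-51) + 15) = (12*I*√2)*(3*(-1/51)*(-256) + 15) = (12*I*√2)*(256/17 + 15) = (12*I*√2)*(511/17) = 6132*I*√2/17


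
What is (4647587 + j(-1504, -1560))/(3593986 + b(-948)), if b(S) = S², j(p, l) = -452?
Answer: 929427/898538 ≈ 1.0344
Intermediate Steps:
(4647587 + j(-1504, -1560))/(3593986 + b(-948)) = (4647587 - 452)/(3593986 + (-948)²) = 4647135/(3593986 + 898704) = 4647135/4492690 = 4647135*(1/4492690) = 929427/898538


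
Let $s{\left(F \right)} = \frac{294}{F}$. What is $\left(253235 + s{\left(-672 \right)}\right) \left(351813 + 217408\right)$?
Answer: $\frac{2306342894413}{16} \approx 1.4415 \cdot 10^{11}$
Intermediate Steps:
$\left(253235 + s{\left(-672 \right)}\right) \left(351813 + 217408\right) = \left(253235 + \frac{294}{-672}\right) \left(351813 + 217408\right) = \left(253235 + 294 \left(- \frac{1}{672}\right)\right) 569221 = \left(253235 - \frac{7}{16}\right) 569221 = \frac{4051753}{16} \cdot 569221 = \frac{2306342894413}{16}$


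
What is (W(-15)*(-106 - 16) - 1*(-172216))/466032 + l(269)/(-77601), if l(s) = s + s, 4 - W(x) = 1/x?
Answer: 32687270393/90411373080 ≈ 0.36154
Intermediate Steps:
W(x) = 4 - 1/x
l(s) = 2*s
(W(-15)*(-106 - 16) - 1*(-172216))/466032 + l(269)/(-77601) = ((4 - 1/(-15))*(-106 - 16) - 1*(-172216))/466032 + (2*269)/(-77601) = ((4 - 1*(-1/15))*(-122) + 172216)*(1/466032) + 538*(-1/77601) = ((4 + 1/15)*(-122) + 172216)*(1/466032) - 538/77601 = ((61/15)*(-122) + 172216)*(1/466032) - 538/77601 = (-7442/15 + 172216)*(1/466032) - 538/77601 = (2575798/15)*(1/466032) - 538/77601 = 1287899/3495240 - 538/77601 = 32687270393/90411373080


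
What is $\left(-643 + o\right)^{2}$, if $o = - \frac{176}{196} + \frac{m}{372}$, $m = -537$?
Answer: $\frac{15374985999025}{36917776} \approx 4.1647 \cdot 10^{5}$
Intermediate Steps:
$o = - \frac{14227}{6076}$ ($o = - \frac{176}{196} - \frac{537}{372} = \left(-176\right) \frac{1}{196} - \frac{179}{124} = - \frac{44}{49} - \frac{179}{124} = - \frac{14227}{6076} \approx -2.3415$)
$\left(-643 + o\right)^{2} = \left(-643 - \frac{14227}{6076}\right)^{2} = \left(- \frac{3921095}{6076}\right)^{2} = \frac{15374985999025}{36917776}$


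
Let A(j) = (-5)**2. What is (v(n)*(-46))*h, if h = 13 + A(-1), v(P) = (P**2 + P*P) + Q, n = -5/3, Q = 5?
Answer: -166060/9 ≈ -18451.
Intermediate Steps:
n = -5/3 (n = -5*1/3 = -5/3 ≈ -1.6667)
A(j) = 25
v(P) = 5 + 2*P**2 (v(P) = (P**2 + P*P) + 5 = (P**2 + P**2) + 5 = 2*P**2 + 5 = 5 + 2*P**2)
h = 38 (h = 13 + 25 = 38)
(v(n)*(-46))*h = ((5 + 2*(-5/3)**2)*(-46))*38 = ((5 + 2*(25/9))*(-46))*38 = ((5 + 50/9)*(-46))*38 = ((95/9)*(-46))*38 = -4370/9*38 = -166060/9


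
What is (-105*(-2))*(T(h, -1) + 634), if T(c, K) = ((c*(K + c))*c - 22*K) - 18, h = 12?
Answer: 466620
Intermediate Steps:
T(c, K) = -18 - 22*K + c**2*(K + c) (T(c, K) = (c**2*(K + c) - 22*K) - 18 = (-22*K + c**2*(K + c)) - 18 = -18 - 22*K + c**2*(K + c))
(-105*(-2))*(T(h, -1) + 634) = (-105*(-2))*((-18 + 12**3 - 22*(-1) - 1*12**2) + 634) = 210*((-18 + 1728 + 22 - 1*144) + 634) = 210*((-18 + 1728 + 22 - 144) + 634) = 210*(1588 + 634) = 210*2222 = 466620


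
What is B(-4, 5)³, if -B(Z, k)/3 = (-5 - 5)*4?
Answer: 1728000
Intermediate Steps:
B(Z, k) = 120 (B(Z, k) = -3*(-5 - 5)*4 = -(-30)*4 = -3*(-40) = 120)
B(-4, 5)³ = 120³ = 1728000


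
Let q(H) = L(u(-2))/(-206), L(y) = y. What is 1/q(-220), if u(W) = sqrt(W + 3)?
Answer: -206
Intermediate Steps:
u(W) = sqrt(3 + W)
q(H) = -1/206 (q(H) = sqrt(3 - 2)/(-206) = sqrt(1)*(-1/206) = 1*(-1/206) = -1/206)
1/q(-220) = 1/(-1/206) = -206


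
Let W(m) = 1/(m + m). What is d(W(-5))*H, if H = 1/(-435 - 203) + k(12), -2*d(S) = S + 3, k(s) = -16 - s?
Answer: 3573/88 ≈ 40.602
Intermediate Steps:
W(m) = 1/(2*m)
d(S) = -3/2 - S/2 (d(S) = -(S + 3)/2 = -(3 + S)/2 = -3/2 - S/2)
H = -17865/638 (H = 1/(-435 - 203) + (-16 - 1*12) = 1/(-638) + (-16 - 12) = -1/638 - 28 = -17865/638 ≈ -28.002)
d(W(-5))*H = (-3/2 - 1/(4*(-5)))*(-17865/638) = (-3/2 - (-1)/(4*5))*(-17865/638) = (-3/2 - ½*(-⅒))*(-17865/638) = (-3/2 + 1/20)*(-17865/638) = -29/20*(-17865/638) = 3573/88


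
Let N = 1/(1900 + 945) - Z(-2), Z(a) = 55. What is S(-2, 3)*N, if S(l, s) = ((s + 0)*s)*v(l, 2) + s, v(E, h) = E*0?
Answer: -469422/2845 ≈ -165.00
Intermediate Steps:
v(E, h) = 0
S(l, s) = s (S(l, s) = ((s + 0)*s)*0 + s = (s*s)*0 + s = s²*0 + s = 0 + s = s)
N = -156474/2845 (N = 1/(1900 + 945) - 1*55 = 1/2845 - 55 = -156474/2845 ≈ -55.000)
S(-2, 3)*N = 3*(-156474/2845) = -469422/2845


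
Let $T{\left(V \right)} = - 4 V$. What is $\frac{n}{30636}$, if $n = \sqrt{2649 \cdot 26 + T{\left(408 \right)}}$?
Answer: $\frac{\sqrt{67242}}{30636} \approx 0.0084642$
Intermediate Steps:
$n = \sqrt{67242}$ ($n = \sqrt{2649 \cdot 26 - 1632} = \sqrt{68874 - 1632} = \sqrt{67242} \approx 259.31$)
$\frac{n}{30636} = \frac{\sqrt{67242}}{30636}$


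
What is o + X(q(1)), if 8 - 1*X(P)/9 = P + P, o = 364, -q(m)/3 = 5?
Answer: 706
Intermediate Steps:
q(m) = -15 (q(m) = -3*5 = -15)
X(P) = 72 - 18*P (X(P) = 72 - 9*(P + P) = 72 - 18*P)
o + X(q(1)) = 364 + (72 - 18*(-15)) = 364 + (72 + 270) = 364 + 342 = 706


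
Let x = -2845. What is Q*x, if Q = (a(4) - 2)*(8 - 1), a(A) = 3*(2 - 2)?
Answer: 39830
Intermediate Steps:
a(A) = 0 (a(A) = 3*0 = 0)
Q = -14 (Q = (0 - 2)*(8 - 1) = -2*7 = -14)
Q*x = -14*(-2845) = 39830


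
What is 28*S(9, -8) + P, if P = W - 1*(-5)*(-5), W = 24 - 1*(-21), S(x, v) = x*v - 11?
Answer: -2304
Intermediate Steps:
S(x, v) = -11 + v*x (S(x, v) = v*x - 11 = -11 + v*x)
W = 45 (W = 24 + 21 = 45)
P = 20 (P = 45 - 1*(-5)*(-5) = 45 - (-5)*(-5) = 45 - 1*25 = 45 - 25 = 20)
28*S(9, -8) + P = 28*(-11 - 8*9) + 20 = 28*(-11 - 72) + 20 = 28*(-83) + 20 = -2324 + 20 = -2304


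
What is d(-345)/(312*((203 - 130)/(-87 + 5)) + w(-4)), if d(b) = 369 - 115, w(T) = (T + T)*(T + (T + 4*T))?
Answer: -5207/1758 ≈ -2.9619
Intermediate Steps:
w(T) = 12*T**2 (w(T) = (2*T)*(T + 5*T) = (2*T)*(6*T) = 12*T**2)
d(b) = 254
d(-345)/(312*((203 - 130)/(-87 + 5)) + w(-4)) = 254/(312*((203 - 130)/(-87 + 5)) + 12*(-4)**2) = 254/(312*(73/(-82)) + 12*16) = 254/(312*(73*(-1/82)) + 192) = 254/(312*(-73/82) + 192) = 254/(-11388/41 + 192) = 254/(-3516/41) = 254*(-41/3516) = -5207/1758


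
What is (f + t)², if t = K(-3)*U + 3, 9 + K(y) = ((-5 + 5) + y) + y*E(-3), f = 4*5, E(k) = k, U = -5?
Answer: 1444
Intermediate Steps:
f = 20
K(y) = -9 - 2*y (K(y) = -9 + (((-5 + 5) + y) + y*(-3)) = -9 + ((0 + y) - 3*y) = -9 + (y - 3*y) = -9 - 2*y)
t = 18 (t = (-9 - 2*(-3))*(-5) + 3 = (-9 + 6)*(-5) + 3 = -3*(-5) + 3 = 15 + 3 = 18)
(f + t)² = (20 + 18)² = 38² = 1444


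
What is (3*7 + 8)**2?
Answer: 841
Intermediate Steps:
(3*7 + 8)**2 = (21 + 8)**2 = 29**2 = 841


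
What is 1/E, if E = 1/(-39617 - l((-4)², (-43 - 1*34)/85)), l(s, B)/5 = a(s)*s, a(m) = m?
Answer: -40897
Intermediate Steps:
l(s, B) = 5*s² (l(s, B) = 5*(s*s) = 5*s²)
E = -1/40897 (E = 1/(-39617 - 5*((-4)²)²) = 1/(-39617 - 5*16²) = 1/(-39617 - 5*256) = 1/(-39617 - 1*1280) = 1/(-39617 - 1280) = 1/(-40897) = -1/40897 ≈ -2.4452e-5)
1/E = 1/(-1/40897) = -40897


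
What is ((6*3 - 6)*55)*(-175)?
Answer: -115500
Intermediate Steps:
((6*3 - 6)*55)*(-175) = ((18 - 6)*55)*(-175) = (12*55)*(-175) = 660*(-175) = -115500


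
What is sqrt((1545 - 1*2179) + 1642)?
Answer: 12*sqrt(7) ≈ 31.749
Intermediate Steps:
sqrt((1545 - 1*2179) + 1642) = sqrt((1545 - 2179) + 1642) = sqrt(-634 + 1642) = sqrt(1008) = 12*sqrt(7)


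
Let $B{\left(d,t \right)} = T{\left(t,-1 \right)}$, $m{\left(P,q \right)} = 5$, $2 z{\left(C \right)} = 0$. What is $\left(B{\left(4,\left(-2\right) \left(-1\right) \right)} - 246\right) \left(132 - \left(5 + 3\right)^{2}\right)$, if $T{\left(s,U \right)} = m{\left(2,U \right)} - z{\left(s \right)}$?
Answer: $-16388$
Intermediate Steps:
$z{\left(C \right)} = 0$ ($z{\left(C \right)} = \frac{1}{2} \cdot 0 = 0$)
$T{\left(s,U \right)} = 5$ ($T{\left(s,U \right)} = 5 - 0 = 5 + 0 = 5$)
$B{\left(d,t \right)} = 5$
$\left(B{\left(4,\left(-2\right) \left(-1\right) \right)} - 246\right) \left(132 - \left(5 + 3\right)^{2}\right) = \left(5 - 246\right) \left(132 - \left(5 + 3\right)^{2}\right) = - 241 \left(132 - 8^{2}\right) = - 241 \left(132 - 64\right) = \left(-241\right) 68 = -16388$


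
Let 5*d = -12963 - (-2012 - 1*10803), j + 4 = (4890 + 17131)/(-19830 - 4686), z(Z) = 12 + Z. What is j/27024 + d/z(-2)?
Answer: -49029510541/16563009600 ≈ -2.9602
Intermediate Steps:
j = -120085/24516 (j = -4 + (4890 + 17131)/(-19830 - 4686) = -4 + 22021/(-24516) = -4 + 22021*(-1/24516) = -4 - 22021/24516 = -120085/24516 ≈ -4.8982)
d = -148/5 (d = (-12963 - (-2012 - 1*10803))/5 = (-12963 - (-2012 - 10803))/5 = (-12963 - 1*(-12815))/5 = (-12963 + 12815)/5 = (⅕)*(-148) = -148/5 ≈ -29.600)
j/27024 + d/z(-2) = -120085/24516/27024 - 148/(5*(12 - 2)) = -120085/24516*1/27024 - 148/5/10 = -120085/662520384 - 148/5*⅒ = -120085/662520384 - 74/25 = -49029510541/16563009600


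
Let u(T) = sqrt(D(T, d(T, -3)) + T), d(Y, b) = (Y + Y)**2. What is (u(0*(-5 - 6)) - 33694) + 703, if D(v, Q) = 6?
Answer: -32991 + sqrt(6) ≈ -32989.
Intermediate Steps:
d(Y, b) = 4*Y**2 (d(Y, b) = (2*Y)**2 = 4*Y**2)
u(T) = sqrt(6 + T)
(u(0*(-5 - 6)) - 33694) + 703 = (sqrt(6 + 0*(-5 - 6)) - 33694) + 703 = (sqrt(6 + 0*(-11)) - 33694) + 703 = (sqrt(6 + 0) - 33694) + 703 = (sqrt(6) - 33694) + 703 = (-33694 + sqrt(6)) + 703 = -32991 + sqrt(6)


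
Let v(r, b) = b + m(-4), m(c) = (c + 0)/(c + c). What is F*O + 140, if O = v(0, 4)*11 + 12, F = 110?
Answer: 6905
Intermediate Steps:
m(c) = ½ (m(c) = c/((2*c)) = c*(1/(2*c)) = ½)
v(r, b) = ½ + b (v(r, b) = b + ½ = ½ + b)
O = 123/2 (O = (½ + 4)*11 + 12 = (9/2)*11 + 12 = 99/2 + 12 = 123/2 ≈ 61.500)
F*O + 140 = 110*(123/2) + 140 = 6765 + 140 = 6905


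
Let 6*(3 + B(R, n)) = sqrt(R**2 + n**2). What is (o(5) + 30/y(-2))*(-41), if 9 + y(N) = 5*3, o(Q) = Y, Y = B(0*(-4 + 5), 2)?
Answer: -287/3 ≈ -95.667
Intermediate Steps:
B(R, n) = -3 + sqrt(R**2 + n**2)/6
Y = -8/3 (Y = -3 + sqrt((0*(-4 + 5))**2 + 2**2)/6 = -3 + sqrt((0*1)**2 + 4)/6 = -3 + sqrt(0**2 + 4)/6 = -3 + sqrt(0 + 4)/6 = -3 + sqrt(4)/6 = -3 + (1/6)*2 = -3 + 1/3 = -8/3 ≈ -2.6667)
o(Q) = -8/3
y(N) = 6 (y(N) = -9 + 5*3 = -9 + 15 = 6)
(o(5) + 30/y(-2))*(-41) = (-8/3 + 30/6)*(-41) = (-8/3 + 30*(1/6))*(-41) = (-8/3 + 5)*(-41) = (7/3)*(-41) = -287/3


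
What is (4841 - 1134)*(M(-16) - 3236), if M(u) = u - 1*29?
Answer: -12162667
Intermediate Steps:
M(u) = -29 + u (M(u) = u - 29 = -29 + u)
(4841 - 1134)*(M(-16) - 3236) = (4841 - 1134)*((-29 - 16) - 3236) = 3707*(-45 - 3236) = 3707*(-3281) = -12162667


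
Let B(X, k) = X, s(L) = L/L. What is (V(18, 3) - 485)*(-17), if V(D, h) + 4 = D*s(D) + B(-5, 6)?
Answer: 8092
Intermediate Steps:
s(L) = 1
V(D, h) = -9 + D (V(D, h) = -4 + (D*1 - 5) = -4 + (D - 5) = -4 + (-5 + D) = -9 + D)
(V(18, 3) - 485)*(-17) = ((-9 + 18) - 485)*(-17) = (9 - 485)*(-17) = -476*(-17) = 8092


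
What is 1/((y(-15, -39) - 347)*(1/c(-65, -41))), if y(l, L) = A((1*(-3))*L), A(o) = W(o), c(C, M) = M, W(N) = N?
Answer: 41/230 ≈ 0.17826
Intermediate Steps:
A(o) = o
y(l, L) = -3*L (y(l, L) = (1*(-3))*L = -3*L)
1/((y(-15, -39) - 347)*(1/c(-65, -41))) = 1/((-3*(-39) - 347)*(1/(-41))) = 1/((117 - 347)*(-1/41)) = -41/(-230) = -1/230*(-41) = 41/230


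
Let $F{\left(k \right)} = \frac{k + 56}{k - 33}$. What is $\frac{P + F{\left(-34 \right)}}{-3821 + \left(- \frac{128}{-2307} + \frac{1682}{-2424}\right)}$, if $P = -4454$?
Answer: $\frac{18543629088}{15909703889} \approx 1.1656$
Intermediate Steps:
$F{\left(k \right)} = \frac{56 + k}{-33 + k}$
$\frac{P + F{\left(-34 \right)}}{-3821 + \left(- \frac{128}{-2307} + \frac{1682}{-2424}\right)} = \frac{-4454 + \frac{56 - 34}{-33 - 34}}{-3821 + \left(- \frac{128}{-2307} + \frac{1682}{-2424}\right)} = \frac{-4454 + \frac{1}{-67} \cdot 22}{-3821 + \left(\left(-128\right) \left(- \frac{1}{2307}\right) + 1682 \left(- \frac{1}{2424}\right)\right)} = \frac{-4454 - \frac{22}{67}}{-3821 + \left(\frac{128}{2307} - \frac{841}{1212}\right)} = \frac{-4454 - \frac{22}{67}}{-3821 - \frac{198339}{310676}} = - \frac{298440}{67 \left(- \frac{1187291335}{310676}\right)} = \left(- \frac{298440}{67}\right) \left(- \frac{310676}{1187291335}\right) = \frac{18543629088}{15909703889}$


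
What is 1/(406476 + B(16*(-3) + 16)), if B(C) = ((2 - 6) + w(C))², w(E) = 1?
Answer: 1/406485 ≈ 2.4601e-6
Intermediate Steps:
B(C) = 9 (B(C) = ((2 - 6) + 1)² = (-4 + 1)² = (-3)² = 9)
1/(406476 + B(16*(-3) + 16)) = 1/(406476 + 9) = 1/406485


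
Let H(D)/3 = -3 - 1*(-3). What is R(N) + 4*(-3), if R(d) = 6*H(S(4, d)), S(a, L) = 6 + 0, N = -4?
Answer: -12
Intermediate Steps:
S(a, L) = 6
H(D) = 0 (H(D) = 3*(-3 - 1*(-3)) = 3*(-3 + 3) = 3*0 = 0)
R(d) = 0 (R(d) = 6*0 = 0)
R(N) + 4*(-3) = 0 + 4*(-3) = 0 - 12 = -12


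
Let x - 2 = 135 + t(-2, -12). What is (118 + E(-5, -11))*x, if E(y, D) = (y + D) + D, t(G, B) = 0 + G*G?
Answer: 12831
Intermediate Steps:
t(G, B) = G**2 (t(G, B) = 0 + G**2 = G**2)
E(y, D) = y + 2*D (E(y, D) = (D + y) + D = y + 2*D)
x = 141 (x = 2 + (135 + (-2)**2) = 2 + (135 + 4) = 2 + 139 = 141)
(118 + E(-5, -11))*x = (118 + (-5 + 2*(-11)))*141 = (118 + (-5 - 22))*141 = (118 - 27)*141 = 91*141 = 12831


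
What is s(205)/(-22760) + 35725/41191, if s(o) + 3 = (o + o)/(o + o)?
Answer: 406591691/468753580 ≈ 0.86739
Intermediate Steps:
s(o) = -2 (s(o) = -3 + (o + o)/(o + o) = -3 + (2*o)/((2*o)) = -3 + (2*o)*(1/(2*o)) = -3 + 1 = -2)
s(205)/(-22760) + 35725/41191 = -2/(-22760) + 35725/41191 = -2*(-1/22760) + 35725*(1/41191) = 1/11380 + 35725/41191 = 406591691/468753580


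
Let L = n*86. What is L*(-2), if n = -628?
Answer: 108016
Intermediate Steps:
L = -54008 (L = -628*86 = -54008)
L*(-2) = -54008*(-2) = 108016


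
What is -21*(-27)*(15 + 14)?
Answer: 16443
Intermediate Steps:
-21*(-27)*(15 + 14) = -(-567)*29 = -1*(-16443) = 16443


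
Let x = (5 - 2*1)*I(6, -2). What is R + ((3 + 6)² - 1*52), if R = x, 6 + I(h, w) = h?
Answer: 29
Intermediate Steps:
I(h, w) = -6 + h
x = 0 (x = (5 - 2*1)*(-6 + 6) = (5 - 2)*0 = 3*0 = 0)
R = 0
R + ((3 + 6)² - 1*52) = 0 + ((3 + 6)² - 1*52) = 0 + (9² - 52) = 0 + (81 - 52) = 0 + 29 = 29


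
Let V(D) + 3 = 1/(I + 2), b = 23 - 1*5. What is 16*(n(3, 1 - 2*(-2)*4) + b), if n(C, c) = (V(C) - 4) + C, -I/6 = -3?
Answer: 1124/5 ≈ 224.80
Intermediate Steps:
I = 18 (I = -6*(-3) = 18)
b = 18 (b = 23 - 5 = 18)
V(D) = -59/20 (V(D) = -3 + 1/(18 + 2) = -3 + 1/20 = -59/20)
n(C, c) = -139/20 + C (n(C, c) = (-59/20 - 4) + C = -139/20 + C)
16*(n(3, 1 - 2*(-2)*4) + b) = 16*((-139/20 + 3) + 18) = 16*(-79/20 + 18) = 16*(281/20) = 1124/5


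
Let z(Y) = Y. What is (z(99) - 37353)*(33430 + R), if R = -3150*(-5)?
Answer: -1832151720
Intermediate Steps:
R = 15750
(z(99) - 37353)*(33430 + R) = (99 - 37353)*(33430 + 15750) = -37254*49180 = -1832151720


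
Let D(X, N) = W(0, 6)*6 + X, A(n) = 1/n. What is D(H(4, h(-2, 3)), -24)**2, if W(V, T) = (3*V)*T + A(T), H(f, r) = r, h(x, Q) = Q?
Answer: 16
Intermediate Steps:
W(V, T) = 1/T + 3*T*V (W(V, T) = (3*V)*T + 1/T = 3*T*V + 1/T = 1/T + 3*T*V)
D(X, N) = 1 + X (D(X, N) = (1/6 + 3*6*0)*6 + X = (1/6 + 0)*6 + X = (1/6)*6 + X = 1 + X)
D(H(4, h(-2, 3)), -24)**2 = (1 + 3)**2 = 4**2 = 16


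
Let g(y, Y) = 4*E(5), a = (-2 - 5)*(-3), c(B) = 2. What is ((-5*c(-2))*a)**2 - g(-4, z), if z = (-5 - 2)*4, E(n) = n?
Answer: 44080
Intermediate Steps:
a = 21 (a = -7*(-3) = 21)
z = -28 (z = -7*4 = -28)
g(y, Y) = 20 (g(y, Y) = 4*5 = 20)
((-5*c(-2))*a)**2 - g(-4, z) = (-5*2*21)**2 - 1*20 = (-10*21)**2 - 20 = (-210)**2 - 20 = 44100 - 20 = 44080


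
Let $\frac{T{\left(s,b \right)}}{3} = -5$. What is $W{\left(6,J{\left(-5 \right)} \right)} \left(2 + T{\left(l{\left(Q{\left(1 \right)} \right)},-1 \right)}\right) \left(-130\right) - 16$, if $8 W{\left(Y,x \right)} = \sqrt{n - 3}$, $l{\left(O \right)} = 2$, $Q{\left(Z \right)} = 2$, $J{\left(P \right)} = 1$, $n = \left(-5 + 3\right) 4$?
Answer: $-16 + \frac{845 i \sqrt{11}}{4} \approx -16.0 + 700.64 i$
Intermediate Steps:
$n = -8$ ($n = \left(-2\right) 4 = -8$)
$W{\left(Y,x \right)} = \frac{i \sqrt{11}}{8}$ ($W{\left(Y,x \right)} = \frac{\sqrt{-8 - 3}}{8} = \frac{\sqrt{-11}}{8} = \frac{i \sqrt{11}}{8}$)
$T{\left(s,b \right)} = -15$ ($T{\left(s,b \right)} = 3 \left(-5\right) = -15$)
$W{\left(6,J{\left(-5 \right)} \right)} \left(2 + T{\left(l{\left(Q{\left(1 \right)} \right)},-1 \right)}\right) \left(-130\right) - 16 = \frac{i \sqrt{11}}{8} \left(2 - 15\right) \left(-130\right) - 16 = \frac{i \sqrt{11}}{8} \left(-13\right) \left(-130\right) - 16 = - \frac{13 i \sqrt{11}}{8} \left(-130\right) - 16 = \frac{845 i \sqrt{11}}{4} - 16 = -16 + \frac{845 i \sqrt{11}}{4}$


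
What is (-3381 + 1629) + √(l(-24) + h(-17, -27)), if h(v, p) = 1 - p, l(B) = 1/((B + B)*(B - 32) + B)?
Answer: -1752 + √5519882/444 ≈ -1746.7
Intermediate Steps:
l(B) = 1/(B + 2*B*(-32 + B)) (l(B) = 1/((2*B)*(-32 + B) + B) = 1/(2*B*(-32 + B) + B) = 1/(B + 2*B*(-32 + B)))
(-3381 + 1629) + √(l(-24) + h(-17, -27)) = (-3381 + 1629) + √(1/((-24)*(-63 + 2*(-24))) + (1 - 1*(-27))) = -1752 + √(-1/(24*(-63 - 48)) + (1 + 27)) = -1752 + √(-1/24/(-111) + 28) = -1752 + √(-1/24*(-1/111) + 28) = -1752 + √(1/2664 + 28) = -1752 + √(74593/2664) = -1752 + √5519882/444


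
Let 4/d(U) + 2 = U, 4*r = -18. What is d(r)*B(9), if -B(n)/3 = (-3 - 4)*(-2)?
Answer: 336/13 ≈ 25.846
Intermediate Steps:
B(n) = -42 (B(n) = -3*(-3 - 4)*(-2) = -(-21)*(-2) = -3*14 = -42)
r = -9/2 (r = (¼)*(-18) = -9/2 ≈ -4.5000)
d(U) = 4/(-2 + U)
d(r)*B(9) = (4/(-2 - 9/2))*(-42) = (4/(-13/2))*(-42) = (4*(-2/13))*(-42) = -8/13*(-42) = 336/13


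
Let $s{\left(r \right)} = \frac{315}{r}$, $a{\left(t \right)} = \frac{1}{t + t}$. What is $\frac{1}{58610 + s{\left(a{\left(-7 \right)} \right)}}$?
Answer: $\frac{1}{54200} \approx 1.845 \cdot 10^{-5}$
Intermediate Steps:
$a{\left(t \right)} = \frac{1}{2 t}$
$\frac{1}{58610 + s{\left(a{\left(-7 \right)} \right)}} = \frac{1}{58610 + \frac{315}{\frac{1}{2} \frac{1}{-7}}} = \frac{1}{58610 + \frac{315}{\frac{1}{2} \left(- \frac{1}{7}\right)}} = \frac{1}{58610 + \frac{315}{- \frac{1}{14}}} = \frac{1}{58610 + 315 \left(-14\right)} = \frac{1}{58610 - 4410} = \frac{1}{54200}$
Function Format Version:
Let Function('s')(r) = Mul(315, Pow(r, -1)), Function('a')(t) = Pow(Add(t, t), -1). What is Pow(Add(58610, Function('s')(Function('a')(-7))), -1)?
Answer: Rational(1, 54200) ≈ 1.8450e-5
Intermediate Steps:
Function('a')(t) = Mul(Rational(1, 2), Pow(t, -1)) (Function('a')(t) = Pow(Mul(2, t), -1) = Mul(Rational(1, 2), Pow(t, -1)))
Pow(Add(58610, Function('s')(Function('a')(-7))), -1) = Pow(Add(58610, Mul(315, Pow(Mul(Rational(1, 2), Pow(-7, -1)), -1))), -1) = Pow(Add(58610, Mul(315, Pow(Mul(Rational(1, 2), Rational(-1, 7)), -1))), -1) = Pow(Add(58610, Mul(315, Pow(Rational(-1, 14), -1))), -1) = Pow(Add(58610, Mul(315, -14)), -1) = Pow(Add(58610, -4410), -1) = Pow(54200, -1) = Rational(1, 54200)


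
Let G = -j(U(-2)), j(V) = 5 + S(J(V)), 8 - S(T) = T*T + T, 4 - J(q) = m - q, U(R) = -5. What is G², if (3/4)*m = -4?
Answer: 8281/81 ≈ 102.23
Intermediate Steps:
m = -16/3 (m = (4/3)*(-4) = -16/3 ≈ -5.3333)
J(q) = 28/3 + q (J(q) = 4 - (-16/3 - q) = 4 + (16/3 + q) = 28/3 + q)
S(T) = 8 - T - T² (S(T) = 8 - (T*T + T) = 8 - (T² + T) = 8 - (T + T²) = 8 + (-T - T²) = 8 - T - T²)
j(V) = 11/3 - V - (28/3 + V)² (j(V) = 5 + (8 - (28/3 + V) - (28/3 + V)²) = 5 + (8 + (-28/3 - V) - (28/3 + V)²) = 5 + (-4/3 - V - (28/3 + V)²) = 11/3 - V - (28/3 + V)²)
G = 91/9 (G = -(11/3 - 1*(-5) - (28 + 3*(-5))²/9) = -(11/3 + 5 - (28 - 15)²/9) = -(11/3 + 5 - ⅑*13²) = -(11/3 + 5 - ⅑*169) = -(11/3 + 5 - 169/9) = -1*(-91/9) = 91/9 ≈ 10.111)
G² = (91/9)² = 8281/81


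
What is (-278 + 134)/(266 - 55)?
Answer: -144/211 ≈ -0.68246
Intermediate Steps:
(-278 + 134)/(266 - 55) = -144/211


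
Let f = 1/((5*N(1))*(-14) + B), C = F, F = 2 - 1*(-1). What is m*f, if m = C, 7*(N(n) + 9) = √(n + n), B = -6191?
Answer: -16683/30924521 + 30*√2/30924521 ≈ -0.00053810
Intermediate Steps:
N(n) = -9 + √2*√n/7 (N(n) = -9 + √(n + n)/7 = -9 + √(2*n)/7 = -9 + (√2*√n)/7 = -9 + √2*√n/7)
F = 3 (F = 2 + 1 = 3)
C = 3
f = 1/(-5561 - 10*√2) (f = 1/((5*(-9 + √2*√1/7))*(-14) - 6191) = 1/((5*(-9 + (⅐)*√2*1))*(-14) - 6191) = 1/((5*(-9 + √2/7))*(-14) - 6191) = 1/((-45 + 5*√2/7)*(-14) - 6191) = 1/((630 - 10*√2) - 6191) = 1/(-5561 - 10*√2) ≈ -0.00017937)
m = 3
m*f = 3*(-5561/30924521 + 10*√2/30924521) = -16683/30924521 + 30*√2/30924521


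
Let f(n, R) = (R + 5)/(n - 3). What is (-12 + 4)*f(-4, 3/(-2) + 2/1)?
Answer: 44/7 ≈ 6.2857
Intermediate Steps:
f(n, R) = (5 + R)/(-3 + n)
(-12 + 4)*f(-4, 3/(-2) + 2/1) = (-12 + 4)*((5 + (3/(-2) + 2/1))/(-3 - 4)) = -8*(5 + (3*(-1/2) + 2*1))/(-7) = -(-8)*(5 + (-3/2 + 2))/7 = -(-8)*(5 + 1/2)/7 = -(-8)*11/(7*2) = -8*(-11/14) = 44/7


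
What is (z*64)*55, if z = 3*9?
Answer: 95040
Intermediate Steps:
z = 27
(z*64)*55 = (27*64)*55 = 1728*55 = 95040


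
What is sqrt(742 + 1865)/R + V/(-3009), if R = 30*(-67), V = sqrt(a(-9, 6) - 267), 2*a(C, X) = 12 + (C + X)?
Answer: -sqrt(2607)/2010 - 5*I*sqrt(42)/6018 ≈ -0.025402 - 0.0053845*I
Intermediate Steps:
a(C, X) = 6 + C/2 + X/2 (a(C, X) = (12 + (C + X))/2 = (12 + C + X)/2 = 6 + C/2 + X/2)
V = 5*I*sqrt(42)/2 (V = sqrt((6 + (1/2)*(-9) + (1/2)*6) - 267) = sqrt((6 - 9/2 + 3) - 267) = sqrt(9/2 - 267) = sqrt(-525/2) = 5*I*sqrt(42)/2 ≈ 16.202*I)
R = -2010
sqrt(742 + 1865)/R + V/(-3009) = sqrt(742 + 1865)/(-2010) + (5*I*sqrt(42)/2)/(-3009) = sqrt(2607)*(-1/2010) + (5*I*sqrt(42)/2)*(-1/3009) = -sqrt(2607)/2010 - 5*I*sqrt(42)/6018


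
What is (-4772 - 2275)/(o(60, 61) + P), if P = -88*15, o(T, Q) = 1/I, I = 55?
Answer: 387585/72599 ≈ 5.3387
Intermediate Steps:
o(T, Q) = 1/55
P = -1320
(-4772 - 2275)/(o(60, 61) + P) = (-4772 - 2275)/(1/55 - 1320) = -7047/(-72599/55) = -7047*(-55/72599) = 387585/72599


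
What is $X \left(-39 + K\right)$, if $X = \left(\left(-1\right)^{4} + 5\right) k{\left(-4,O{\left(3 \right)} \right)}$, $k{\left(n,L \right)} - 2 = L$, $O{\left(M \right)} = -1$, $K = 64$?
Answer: $150$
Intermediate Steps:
$k{\left(n,L \right)} = 2 + L$
$X = 6$ ($X = \left(\left(-1\right)^{4} + 5\right) \left(2 - 1\right) = \left(1 + 5\right) 1 = 6 \cdot 1 = 6$)
$X \left(-39 + K\right) = 6 \left(-39 + 64\right) = 6 \cdot 25 = 150$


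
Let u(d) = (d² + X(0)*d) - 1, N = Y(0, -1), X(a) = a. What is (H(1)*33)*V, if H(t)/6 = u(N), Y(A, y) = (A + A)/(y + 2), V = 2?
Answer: -396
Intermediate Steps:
Y(A, y) = 2*A/(2 + y) (Y(A, y) = (2*A)/(2 + y) = 2*A/(2 + y))
N = 0 (N = 2*0/(2 - 1) = 2*0/1 = 2*0*1 = 0)
u(d) = -1 + d² (u(d) = (d² + 0*d) - 1 = (d² + 0) - 1 = d² - 1 = -1 + d²)
H(t) = -6 (H(t) = 6*(-1 + 0²) = 6*(-1 + 0) = 6*(-1) = -6)
(H(1)*33)*V = -6*33*2 = -198*2 = -396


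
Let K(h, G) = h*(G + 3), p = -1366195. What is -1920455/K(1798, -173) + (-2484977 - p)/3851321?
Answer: 1410864352987/235438955372 ≈ 5.9925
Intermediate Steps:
K(h, G) = h*(3 + G)
-1920455/K(1798, -173) + (-2484977 - p)/3851321 = -1920455*1/(1798*(3 - 173)) + (-2484977 - 1*(-1366195))/3851321 = -1920455/(1798*(-170)) + (-2484977 + 1366195)*(1/3851321) = -1920455/(-305660) - 1118782*1/3851321 = -1920455*(-1/305660) - 1118782/3851321 = 384091/61132 - 1118782/3851321 = 1410864352987/235438955372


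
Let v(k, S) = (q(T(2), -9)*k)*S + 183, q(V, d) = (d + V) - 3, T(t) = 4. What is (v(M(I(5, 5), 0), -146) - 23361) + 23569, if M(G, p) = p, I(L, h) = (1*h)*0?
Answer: 391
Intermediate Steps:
q(V, d) = -3 + V + d (q(V, d) = (V + d) - 3 = -3 + V + d)
I(L, h) = 0 (I(L, h) = h*0 = 0)
v(k, S) = 183 - 8*S*k (v(k, S) = ((-3 + 4 - 9)*k)*S + 183 = (-8*k)*S + 183 = -8*S*k + 183 = 183 - 8*S*k)
(v(M(I(5, 5), 0), -146) - 23361) + 23569 = ((183 - 8*(-146)*0) - 23361) + 23569 = ((183 + 0) - 23361) + 23569 = (183 - 23361) + 23569 = -23178 + 23569 = 391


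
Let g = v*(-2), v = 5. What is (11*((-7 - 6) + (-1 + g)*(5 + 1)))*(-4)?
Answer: 3476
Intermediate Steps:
g = -10 (g = 5*(-2) = -10)
(11*((-7 - 6) + (-1 + g)*(5 + 1)))*(-4) = (11*((-7 - 6) + (-1 - 10)*(5 + 1)))*(-4) = (11*(-13 - 11*6))*(-4) = (11*(-13 - 66))*(-4) = (11*(-79))*(-4) = -869*(-4) = 3476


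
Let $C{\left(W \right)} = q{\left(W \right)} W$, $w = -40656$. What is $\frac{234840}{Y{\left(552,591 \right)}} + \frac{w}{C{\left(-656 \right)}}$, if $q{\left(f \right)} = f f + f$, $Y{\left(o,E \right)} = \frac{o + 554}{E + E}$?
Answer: $\frac{2445054528032373}{9742134640} \approx 2.5098 \cdot 10^{5}$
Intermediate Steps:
$Y{\left(o,E \right)} = \frac{554 + o}{2 E}$
$q{\left(f \right)} = f + f^{2}$ ($q{\left(f \right)} = f^{2} + f = f + f^{2}$)
$C{\left(W \right)} = W^{2} \left(1 + W\right)$ ($C{\left(W \right)} = W \left(1 + W\right) W = W^{2} \left(1 + W\right)$)
$\frac{234840}{Y{\left(552,591 \right)}} + \frac{w}{C{\left(-656 \right)}} = \frac{234840}{\frac{1}{2} \cdot \frac{1}{591} \left(554 + 552\right)} - \frac{40656}{\left(-656\right)^{2} \left(1 - 656\right)} = \frac{234840}{\frac{1}{2} \cdot \frac{1}{591} \cdot 1106} - \frac{40656}{430336 \left(-655\right)} = \frac{234840}{\frac{553}{591}} - \frac{40656}{-281870080} = 234840 \cdot \frac{591}{553} - - \frac{2541}{17616880} = \frac{138790440}{553} + \frac{2541}{17616880} = \frac{2445054528032373}{9742134640}$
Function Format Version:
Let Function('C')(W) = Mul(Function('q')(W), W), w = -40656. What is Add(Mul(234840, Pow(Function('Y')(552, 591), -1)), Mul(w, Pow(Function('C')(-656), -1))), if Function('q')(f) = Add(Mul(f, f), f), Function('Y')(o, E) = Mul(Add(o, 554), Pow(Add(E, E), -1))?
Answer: Rational(2445054528032373, 9742134640) ≈ 2.5098e+5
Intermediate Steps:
Function('Y')(o, E) = Mul(Rational(1, 2), Pow(E, -1), Add(554, o)) (Function('Y')(o, E) = Mul(Add(554, o), Pow(Mul(2, E), -1)) = Mul(Add(554, o), Mul(Rational(1, 2), Pow(E, -1))) = Mul(Rational(1, 2), Pow(E, -1), Add(554, o)))
Function('q')(f) = Add(f, Pow(f, 2)) (Function('q')(f) = Add(Pow(f, 2), f) = Add(f, Pow(f, 2)))
Function('C')(W) = Mul(Pow(W, 2), Add(1, W)) (Function('C')(W) = Mul(Mul(W, Add(1, W)), W) = Mul(Pow(W, 2), Add(1, W)))
Add(Mul(234840, Pow(Function('Y')(552, 591), -1)), Mul(w, Pow(Function('C')(-656), -1))) = Add(Mul(234840, Pow(Mul(Rational(1, 2), Pow(591, -1), Add(554, 552)), -1)), Mul(-40656, Pow(Mul(Pow(-656, 2), Add(1, -656)), -1))) = Add(Mul(234840, Pow(Mul(Rational(1, 2), Rational(1, 591), 1106), -1)), Mul(-40656, Pow(Mul(430336, -655), -1))) = Add(Mul(234840, Pow(Rational(553, 591), -1)), Mul(-40656, Pow(-281870080, -1))) = Add(Mul(234840, Rational(591, 553)), Mul(-40656, Rational(-1, 281870080))) = Add(Rational(138790440, 553), Rational(2541, 17616880)) = Rational(2445054528032373, 9742134640)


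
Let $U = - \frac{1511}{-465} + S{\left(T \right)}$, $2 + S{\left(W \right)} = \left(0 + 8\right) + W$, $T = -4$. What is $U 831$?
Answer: $\frac{676157}{155} \approx 4362.3$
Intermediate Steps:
$S{\left(W \right)} = 6 + W$ ($S{\left(W \right)} = -2 + \left(\left(0 + 8\right) + W\right) = -2 + \left(8 + W\right) = 6 + W$)
$U = \frac{2441}{465}$ ($U = - \frac{1511}{-465} + \left(6 - 4\right) = \left(-1511\right) \left(- \frac{1}{465}\right) + 2 = \frac{1511}{465} + 2 = \frac{2441}{465} \approx 5.2495$)
$U 831 = \frac{2441}{465} \cdot 831 = \frac{676157}{155}$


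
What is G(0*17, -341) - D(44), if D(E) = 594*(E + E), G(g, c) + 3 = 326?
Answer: -51949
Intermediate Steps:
G(g, c) = 323 (G(g, c) = -3 + 326 = 323)
D(E) = 1188*E (D(E) = 594*(2*E) = 1188*E)
G(0*17, -341) - D(44) = 323 - 1188*44 = 323 - 1*52272 = 323 - 52272 = -51949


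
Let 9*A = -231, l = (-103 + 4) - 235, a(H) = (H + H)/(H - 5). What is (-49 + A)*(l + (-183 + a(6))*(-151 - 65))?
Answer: -8198848/3 ≈ -2.7329e+6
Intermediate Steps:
a(H) = 2*H/(-5 + H) (a(H) = (2*H)/(-5 + H) = 2*H/(-5 + H))
l = -334 (l = -99 - 235 = -334)
A = -77/3 (A = (1/9)*(-231) = -77/3 ≈ -25.667)
(-49 + A)*(l + (-183 + a(6))*(-151 - 65)) = (-49 - 77/3)*(-334 + (-183 + 2*6/(-5 + 6))*(-151 - 65)) = -224*(-334 + (-183 + 2*6/1)*(-216))/3 = -224*(-334 + (-183 + 2*6*1)*(-216))/3 = -224*(-334 + (-183 + 12)*(-216))/3 = -224*(-334 - 171*(-216))/3 = -224*(-334 + 36936)/3 = -224/3*36602 = -8198848/3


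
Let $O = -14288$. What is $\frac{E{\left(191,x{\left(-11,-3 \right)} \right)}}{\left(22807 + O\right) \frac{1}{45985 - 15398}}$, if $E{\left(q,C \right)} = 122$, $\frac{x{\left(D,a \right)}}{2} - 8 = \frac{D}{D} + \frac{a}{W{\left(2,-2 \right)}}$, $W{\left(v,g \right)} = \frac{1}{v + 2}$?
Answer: $\frac{3731614}{8519} \approx 438.03$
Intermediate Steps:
$W{\left(v,g \right)} = \frac{1}{2 + v}$
$x{\left(D,a \right)} = 18 + 8 a$ ($x{\left(D,a \right)} = 16 + 2 \left(\frac{D}{D} + \frac{a}{\frac{1}{2 + 2}}\right) = 16 + 2 \left(1 + \frac{a}{\frac{1}{4}}\right) = 16 + 2 \left(1 + a \frac{1}{\frac{1}{4}}\right) = 16 + 2 \left(1 + a 4\right) = 16 + 2 \left(1 + 4 a\right) = 16 + \left(2 + 8 a\right) = 18 + 8 a$)
$\frac{E{\left(191,x{\left(-11,-3 \right)} \right)}}{\left(22807 + O\right) \frac{1}{45985 - 15398}} = \frac{122}{\left(22807 - 14288\right) \frac{1}{45985 - 15398}} = \frac{122}{8519 \cdot \frac{1}{30587}} = \frac{122}{\frac{8519}{30587}} = 122 \cdot \frac{30587}{8519} = \frac{3731614}{8519}$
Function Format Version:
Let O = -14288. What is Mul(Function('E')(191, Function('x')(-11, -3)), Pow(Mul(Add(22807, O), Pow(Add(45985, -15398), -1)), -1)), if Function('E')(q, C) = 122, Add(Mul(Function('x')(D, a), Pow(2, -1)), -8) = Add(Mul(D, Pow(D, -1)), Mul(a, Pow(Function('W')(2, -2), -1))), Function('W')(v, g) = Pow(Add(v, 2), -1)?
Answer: Rational(3731614, 8519) ≈ 438.03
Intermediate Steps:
Function('W')(v, g) = Pow(Add(2, v), -1)
Function('x')(D, a) = Add(18, Mul(8, a)) (Function('x')(D, a) = Add(16, Mul(2, Add(Mul(D, Pow(D, -1)), Mul(a, Pow(Pow(Add(2, 2), -1), -1))))) = Add(16, Mul(2, Add(1, Mul(a, Pow(Pow(4, -1), -1))))) = Add(16, Mul(2, Add(1, Mul(a, Pow(Rational(1, 4), -1))))) = Add(16, Mul(2, Add(1, Mul(a, 4)))) = Add(16, Mul(2, Add(1, Mul(4, a)))) = Add(16, Add(2, Mul(8, a))) = Add(18, Mul(8, a)))
Mul(Function('E')(191, Function('x')(-11, -3)), Pow(Mul(Add(22807, O), Pow(Add(45985, -15398), -1)), -1)) = Mul(122, Pow(Mul(Add(22807, -14288), Pow(Add(45985, -15398), -1)), -1)) = Mul(122, Pow(Mul(8519, Pow(30587, -1)), -1)) = Mul(122, Pow(Mul(8519, Rational(1, 30587)), -1)) = Mul(122, Pow(Rational(8519, 30587), -1)) = Mul(122, Rational(30587, 8519)) = Rational(3731614, 8519)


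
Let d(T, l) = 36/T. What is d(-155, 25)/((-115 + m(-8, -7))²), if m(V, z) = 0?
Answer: -36/2049875 ≈ -1.7562e-5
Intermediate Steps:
d(-155, 25)/((-115 + m(-8, -7))²) = (36/(-155))/((-115 + 0)²) = (36*(-1/155))/((-115)²) = -36/155/13225 = -36/155*1/13225 = -36/2049875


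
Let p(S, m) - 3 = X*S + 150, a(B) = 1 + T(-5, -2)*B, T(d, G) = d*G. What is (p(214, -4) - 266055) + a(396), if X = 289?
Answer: -200095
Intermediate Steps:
T(d, G) = G*d
a(B) = 1 + 10*B (a(B) = 1 + (-2*(-5))*B = 1 + 10*B)
p(S, m) = 153 + 289*S (p(S, m) = 3 + (289*S + 150) = 3 + (150 + 289*S) = 153 + 289*S)
(p(214, -4) - 266055) + a(396) = ((153 + 289*214) - 266055) + (1 + 10*396) = ((153 + 61846) - 266055) + (1 + 3960) = (61999 - 266055) + 3961 = -204056 + 3961 = -200095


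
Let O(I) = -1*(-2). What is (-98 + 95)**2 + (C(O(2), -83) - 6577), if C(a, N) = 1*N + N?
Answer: -6734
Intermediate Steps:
O(I) = 2
C(a, N) = 2*N (C(a, N) = N + N = 2*N)
(-98 + 95)**2 + (C(O(2), -83) - 6577) = (-98 + 95)**2 + (2*(-83) - 6577) = (-3)**2 + (-166 - 6577) = 9 - 6743 = -6734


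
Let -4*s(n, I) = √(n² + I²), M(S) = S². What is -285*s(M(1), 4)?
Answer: 285*√17/4 ≈ 293.77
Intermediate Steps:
s(n, I) = -√(I² + n²)/4 (s(n, I) = -√(n² + I²)/4 = -√(I² + n²)/4)
-285*s(M(1), 4) = -(-285)*√(4² + (1²)²)/4 = -(-285)*√(16 + 1²)/4 = -(-285)*√(16 + 1)/4 = -(-285)*√17/4 = 285*√17/4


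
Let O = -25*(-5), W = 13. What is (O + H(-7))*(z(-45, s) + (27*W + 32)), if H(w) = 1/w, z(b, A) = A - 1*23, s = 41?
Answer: 350474/7 ≈ 50068.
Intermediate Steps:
z(b, A) = -23 + A (z(b, A) = A - 23 = -23 + A)
O = 125
H(w) = 1/w
(O + H(-7))*(z(-45, s) + (27*W + 32)) = (125 + 1/(-7))*((-23 + 41) + (27*13 + 32)) = (125 - ⅐)*(18 + (351 + 32)) = 874*(18 + 383)/7 = (874/7)*401 = 350474/7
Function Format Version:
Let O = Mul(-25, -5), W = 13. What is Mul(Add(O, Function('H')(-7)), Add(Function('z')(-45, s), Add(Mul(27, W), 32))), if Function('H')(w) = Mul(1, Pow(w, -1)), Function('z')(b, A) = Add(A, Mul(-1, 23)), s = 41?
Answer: Rational(350474, 7) ≈ 50068.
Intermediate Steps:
Function('z')(b, A) = Add(-23, A) (Function('z')(b, A) = Add(A, -23) = Add(-23, A))
O = 125
Function('H')(w) = Pow(w, -1)
Mul(Add(O, Function('H')(-7)), Add(Function('z')(-45, s), Add(Mul(27, W), 32))) = Mul(Add(125, Pow(-7, -1)), Add(Add(-23, 41), Add(Mul(27, 13), 32))) = Mul(Add(125, Rational(-1, 7)), Add(18, Add(351, 32))) = Mul(Rational(874, 7), Add(18, 383)) = Mul(Rational(874, 7), 401) = Rational(350474, 7)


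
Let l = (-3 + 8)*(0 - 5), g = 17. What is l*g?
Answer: -425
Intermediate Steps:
l = -25 (l = 5*(-5) = -25)
l*g = -25*17 = -425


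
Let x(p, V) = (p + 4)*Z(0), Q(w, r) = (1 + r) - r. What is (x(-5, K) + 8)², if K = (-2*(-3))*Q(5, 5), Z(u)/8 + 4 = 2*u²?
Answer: 1600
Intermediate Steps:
Q(w, r) = 1
Z(u) = -32 + 16*u² (Z(u) = -32 + 8*(2*u²) = -32 + 16*u²)
K = 6 (K = -2*(-3)*1 = 6*1 = 6)
x(p, V) = -128 - 32*p (x(p, V) = (p + 4)*(-32 + 16*0²) = (4 + p)*(-32 + 16*0) = (4 + p)*(-32 + 0) = (4 + p)*(-32) = -128 - 32*p)
(x(-5, K) + 8)² = ((-128 - 32*(-5)) + 8)² = ((-128 + 160) + 8)² = (32 + 8)² = 40² = 1600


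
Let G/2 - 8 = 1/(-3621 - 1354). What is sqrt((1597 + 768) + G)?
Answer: sqrt(2357249127)/995 ≈ 48.795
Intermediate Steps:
G = 79598/4975 (G = 16 + 2/(-3621 - 1354) = 16 + 2/(-4975) = 16 + 2*(-1/4975) = 16 - 2/4975 = 79598/4975 ≈ 16.000)
sqrt((1597 + 768) + G) = sqrt((1597 + 768) + 79598/4975) = sqrt(2365 + 79598/4975) = sqrt(11845473/4975) = sqrt(2357249127)/995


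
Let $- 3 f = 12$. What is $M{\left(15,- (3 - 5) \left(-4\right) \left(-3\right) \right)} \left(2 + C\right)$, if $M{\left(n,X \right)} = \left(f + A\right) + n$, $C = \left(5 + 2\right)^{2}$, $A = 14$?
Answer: $1275$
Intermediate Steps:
$f = -4$ ($f = \left(- \frac{1}{3}\right) 12 = -4$)
$C = 49$ ($C = 7^{2} = 49$)
$M{\left(n,X \right)} = 10 + n$ ($M{\left(n,X \right)} = \left(-4 + 14\right) + n = 10 + n$)
$M{\left(15,- (3 - 5) \left(-4\right) \left(-3\right) \right)} \left(2 + C\right) = \left(10 + 15\right) \left(2 + 49\right) = 25 \cdot 51 = 1275$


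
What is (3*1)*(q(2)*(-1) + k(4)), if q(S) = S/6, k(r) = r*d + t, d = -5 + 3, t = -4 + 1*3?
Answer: -28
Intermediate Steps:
t = -1 (t = -4 + 3 = -1)
d = -2
k(r) = -1 - 2*r (k(r) = r*(-2) - 1 = -2*r - 1 = -1 - 2*r)
q(S) = S/6 (q(S) = S*(1/6) = S/6)
(3*1)*(q(2)*(-1) + k(4)) = (3*1)*(((1/6)*2)*(-1) + (-1 - 2*4)) = 3*((1/3)*(-1) + (-1 - 8)) = 3*(-1/3 - 9) = 3*(-28/3) = -28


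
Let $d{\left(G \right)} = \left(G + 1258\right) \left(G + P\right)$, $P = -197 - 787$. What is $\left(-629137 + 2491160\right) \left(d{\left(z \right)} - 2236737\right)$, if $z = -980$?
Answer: $-5181505400767$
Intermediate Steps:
$P = -984$ ($P = -197 - 787 = -984$)
$d{\left(G \right)} = \left(-984 + G\right) \left(1258 + G\right)$ ($d{\left(G \right)} = \left(G + 1258\right) \left(G - 984\right) = \left(1258 + G\right) \left(-984 + G\right) = \left(-984 + G\right) \left(1258 + G\right)$)
$\left(-629137 + 2491160\right) \left(d{\left(z \right)} - 2236737\right) = \left(-629137 + 2491160\right) \left(\left(-1237872 + \left(-980\right)^{2} + 274 \left(-980\right)\right) - 2236737\right) = 1862023 \left(\left(-1237872 + 960400 - 268520\right) - 2236737\right) = 1862023 \left(-545992 - 2236737\right) = 1862023 \left(-2782729\right) = -5181505400767$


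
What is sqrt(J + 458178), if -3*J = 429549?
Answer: sqrt(314995) ≈ 561.24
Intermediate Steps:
J = -143183 (J = -1/3*429549 = -143183)
sqrt(J + 458178) = sqrt(-143183 + 458178) = sqrt(314995)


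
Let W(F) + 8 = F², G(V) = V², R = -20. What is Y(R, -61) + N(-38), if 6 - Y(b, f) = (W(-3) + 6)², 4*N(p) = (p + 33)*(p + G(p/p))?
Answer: 13/4 ≈ 3.2500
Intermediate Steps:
N(p) = (1 + p)*(33 + p)/4 (N(p) = ((p + 33)*(p + (p/p)²))/4 = ((33 + p)*(p + 1²))/4 = ((33 + p)*(p + 1))/4 = ((33 + p)*(1 + p))/4 = ((1 + p)*(33 + p))/4 = (1 + p)*(33 + p)/4)
W(F) = -8 + F²
Y(b, f) = -43 (Y(b, f) = 6 - ((-8 + (-3)²) + 6)² = 6 - ((-8 + 9) + 6)² = 6 - (1 + 6)² = 6 - 1*7² = 6 - 1*49 = 6 - 49 = -43)
Y(R, -61) + N(-38) = -43 + (33/4 + (¼)*(-38)² + (17/2)*(-38)) = -43 + (33/4 + (¼)*1444 - 323) = -43 + (33/4 + 361 - 323) = -43 + 185/4 = 13/4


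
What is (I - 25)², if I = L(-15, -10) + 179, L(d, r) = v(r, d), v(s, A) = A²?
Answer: 143641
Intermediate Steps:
L(d, r) = d²
I = 404 (I = (-15)² + 179 = 225 + 179 = 404)
(I - 25)² = (404 - 25)² = 379² = 143641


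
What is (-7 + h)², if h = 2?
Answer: 25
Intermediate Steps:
(-7 + h)² = (-7 + 2)² = (-5)² = 25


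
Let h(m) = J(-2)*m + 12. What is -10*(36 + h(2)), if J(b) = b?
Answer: -440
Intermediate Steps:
h(m) = 12 - 2*m (h(m) = -2*m + 12 = 12 - 2*m)
-10*(36 + h(2)) = -10*(36 + (12 - 2*2)) = -10*(36 + (12 - 4)) = -10*(36 + 8) = -10*44 = -440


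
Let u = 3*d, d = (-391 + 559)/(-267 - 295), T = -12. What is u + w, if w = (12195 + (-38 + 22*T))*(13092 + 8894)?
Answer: 73475738686/281 ≈ 2.6148e+8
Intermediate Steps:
d = -84/281 (d = 168/(-562) = 168*(-1/562) = -84/281 ≈ -0.29893)
u = -252/281 (u = 3*(-84/281) = -252/281 ≈ -0.89680)
w = 261479498 (w = (12195 + (-38 + 22*(-12)))*(13092 + 8894) = (12195 + (-38 - 264))*21986 = (12195 - 302)*21986 = 11893*21986 = 261479498)
u + w = -252/281 + 261479498 = 73475738686/281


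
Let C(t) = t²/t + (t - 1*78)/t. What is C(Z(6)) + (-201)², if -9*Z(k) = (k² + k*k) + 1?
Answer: 26545103/657 ≈ 40404.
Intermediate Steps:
Z(k) = -⅑ - 2*k²/9 (Z(k) = -((k² + k*k) + 1)/9 = -((k² + k²) + 1)/9 = -(2*k² + 1)/9 = -(1 + 2*k²)/9 = -⅑ - 2*k²/9)
C(t) = t + (-78 + t)/t (C(t) = t + (t - 78)/t = t + (-78 + t)/t)
C(Z(6)) + (-201)² = (1 + (-⅑ - 2/9*6²) - 78/(-⅑ - 2/9*6²)) + (-201)² = (1 + (-⅑ - 2/9*36) - 78/(-⅑ - 2/9*36)) + 40401 = (1 + (-⅑ - 8) - 78/(-⅑ - 8)) + 40401 = (1 - 73/9 - 78/(-73/9)) + 40401 = (1 - 73/9 - 78*(-9/73)) + 40401 = (1 - 73/9 + 702/73) + 40401 = 1646/657 + 40401 = 26545103/657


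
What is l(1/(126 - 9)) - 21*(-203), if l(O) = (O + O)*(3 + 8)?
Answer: 498793/117 ≈ 4263.2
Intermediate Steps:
l(O) = 22*O (l(O) = (2*O)*11 = 22*O)
l(1/(126 - 9)) - 21*(-203) = 22/(126 - 9) - 21*(-203) = 22/117 - 1*(-4263) = 22*(1/117) + 4263 = 22/117 + 4263 = 498793/117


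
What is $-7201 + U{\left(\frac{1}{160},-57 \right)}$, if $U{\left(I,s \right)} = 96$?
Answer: $-7105$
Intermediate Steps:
$-7201 + U{\left(\frac{1}{160},-57 \right)} = -7201 + 96 = -7105$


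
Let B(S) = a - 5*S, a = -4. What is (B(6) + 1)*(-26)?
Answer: 858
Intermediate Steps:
B(S) = -4 - 5*S
(B(6) + 1)*(-26) = ((-4 - 5*6) + 1)*(-26) = ((-4 - 30) + 1)*(-26) = (-34 + 1)*(-26) = -33*(-26) = 858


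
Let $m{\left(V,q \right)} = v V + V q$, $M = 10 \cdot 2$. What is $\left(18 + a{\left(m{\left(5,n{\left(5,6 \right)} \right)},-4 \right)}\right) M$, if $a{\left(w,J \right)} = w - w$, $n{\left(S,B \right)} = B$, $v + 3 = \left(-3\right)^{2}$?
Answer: $360$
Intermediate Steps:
$M = 20$
$v = 6$ ($v = -3 + \left(-3\right)^{2} = -3 + 9 = 6$)
$m{\left(V,q \right)} = 6 V + V q$
$a{\left(w,J \right)} = 0$
$\left(18 + a{\left(m{\left(5,n{\left(5,6 \right)} \right)},-4 \right)}\right) M = \left(18 + 0\right) 20 = 18 \cdot 20 = 360$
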